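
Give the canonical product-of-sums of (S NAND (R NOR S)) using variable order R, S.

ΠM() = TRUE (no maxterms)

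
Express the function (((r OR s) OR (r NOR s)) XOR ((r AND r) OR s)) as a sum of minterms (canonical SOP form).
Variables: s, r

Σm(0) = (NOT s AND NOT r)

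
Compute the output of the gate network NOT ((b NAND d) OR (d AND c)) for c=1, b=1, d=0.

Substituting: NOT ((1 NAND 0) OR (0 AND 1))
= 0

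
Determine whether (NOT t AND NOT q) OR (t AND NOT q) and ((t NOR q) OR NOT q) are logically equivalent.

Yes, they are equivalent — the two output columns agree on all 4 assignments:
t | q | Expression 1 | Expression 2
-----------------------------------
0 | 0 | 1 | 1
0 | 1 | 0 | 0
1 | 0 | 1 | 1
1 | 1 | 0 | 0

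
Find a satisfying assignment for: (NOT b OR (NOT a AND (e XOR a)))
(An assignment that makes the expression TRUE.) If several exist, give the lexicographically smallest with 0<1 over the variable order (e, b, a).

e=0, b=0, a=0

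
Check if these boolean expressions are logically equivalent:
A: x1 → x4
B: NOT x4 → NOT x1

Yes, Contrapositive is always equivalent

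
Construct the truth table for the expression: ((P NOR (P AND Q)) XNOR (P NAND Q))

P | Q | Output
--------------
0 | 0 | 1
0 | 1 | 1
1 | 0 | 0
1 | 1 | 1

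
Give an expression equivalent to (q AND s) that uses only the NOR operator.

((q NOR q) NOR (s NOR s))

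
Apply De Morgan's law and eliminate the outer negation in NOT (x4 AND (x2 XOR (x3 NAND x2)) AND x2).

NOT x4 OR NOT (x2 XOR (x3 NAND x2)) OR NOT x2
De Morgan's: NOT(AND of terms) = OR of negations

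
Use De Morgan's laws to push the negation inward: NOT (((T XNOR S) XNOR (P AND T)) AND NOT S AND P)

NOT ((T XNOR S) XNOR (P AND T)) OR S OR NOT P
De Morgan's: NOT(AND of terms) = OR of negations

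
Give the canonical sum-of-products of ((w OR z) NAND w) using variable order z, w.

Σm(0, 2) = (NOT z AND NOT w) OR (z AND NOT w)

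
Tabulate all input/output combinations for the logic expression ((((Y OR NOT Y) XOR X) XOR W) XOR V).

X | Y | W | V | Output
----------------------
0 | 0 | 0 | 0 | 1
0 | 0 | 0 | 1 | 0
0 | 0 | 1 | 0 | 0
0 | 0 | 1 | 1 | 1
0 | 1 | 0 | 0 | 1
0 | 1 | 0 | 1 | 0
0 | 1 | 1 | 0 | 0
0 | 1 | 1 | 1 | 1
1 | 0 | 0 | 0 | 0
1 | 0 | 0 | 1 | 1
1 | 0 | 1 | 0 | 1
1 | 0 | 1 | 1 | 0
1 | 1 | 0 | 0 | 0
1 | 1 | 0 | 1 | 1
1 | 1 | 1 | 0 | 1
1 | 1 | 1 | 1 | 0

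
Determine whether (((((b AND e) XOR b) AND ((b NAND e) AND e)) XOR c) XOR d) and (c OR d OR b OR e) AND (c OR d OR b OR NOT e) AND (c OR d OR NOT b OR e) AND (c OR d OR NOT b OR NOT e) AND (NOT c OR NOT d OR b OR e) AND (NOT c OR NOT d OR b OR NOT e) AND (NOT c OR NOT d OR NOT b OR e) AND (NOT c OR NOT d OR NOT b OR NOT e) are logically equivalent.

Yes, they are equivalent — the two output columns agree on all 16 assignments:
c | d | b | e | Expression 1 | Expression 2
-------------------------------------------
0 | 0 | 0 | 0 | 0 | 0
0 | 0 | 0 | 1 | 0 | 0
0 | 0 | 1 | 0 | 0 | 0
0 | 0 | 1 | 1 | 0 | 0
0 | 1 | 0 | 0 | 1 | 1
0 | 1 | 0 | 1 | 1 | 1
0 | 1 | 1 | 0 | 1 | 1
0 | 1 | 1 | 1 | 1 | 1
1 | 0 | 0 | 0 | 1 | 1
1 | 0 | 0 | 1 | 1 | 1
1 | 0 | 1 | 0 | 1 | 1
1 | 0 | 1 | 1 | 1 | 1
1 | 1 | 0 | 0 | 0 | 0
1 | 1 | 0 | 1 | 0 | 0
1 | 1 | 1 | 0 | 0 | 0
1 | 1 | 1 | 1 | 0 | 0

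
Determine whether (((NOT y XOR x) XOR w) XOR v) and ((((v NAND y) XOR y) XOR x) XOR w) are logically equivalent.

No. Counterexample: with x=0, y=0, w=0, v=1, Expression 1 = 0 but Expression 2 = 1.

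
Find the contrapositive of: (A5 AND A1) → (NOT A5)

Contrapositive: A5 → NOT (A5 AND A1)
Note: A statement and its contrapositive are logically equivalent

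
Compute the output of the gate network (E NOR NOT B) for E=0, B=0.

Substituting: (0 NOR NOT 0)
= 0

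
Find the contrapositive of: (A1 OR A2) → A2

Contrapositive: NOT A2 → NOT (A1 OR A2)
Note: A statement and its contrapositive are logically equivalent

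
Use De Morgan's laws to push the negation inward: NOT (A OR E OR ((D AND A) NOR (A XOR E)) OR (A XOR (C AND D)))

NOT A AND NOT E AND NOT ((D AND A) NOR (A XOR E)) AND NOT (A XOR (C AND D))
De Morgan's: NOT(OR of terms) = AND of negations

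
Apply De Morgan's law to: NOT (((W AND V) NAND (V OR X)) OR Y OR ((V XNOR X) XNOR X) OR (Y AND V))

NOT ((W AND V) NAND (V OR X)) AND NOT Y AND NOT ((V XNOR X) XNOR X) AND NOT (Y AND V)
De Morgan's: NOT(OR of terms) = AND of negations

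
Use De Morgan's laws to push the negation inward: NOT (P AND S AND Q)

NOT P OR NOT S OR NOT Q
De Morgan's: NOT(AND of terms) = OR of negations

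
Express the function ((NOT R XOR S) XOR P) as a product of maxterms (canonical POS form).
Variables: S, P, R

ΠM(1, 2, 4, 7) = (S OR P OR NOT R) AND (S OR NOT P OR R) AND (NOT S OR P OR R) AND (NOT S OR NOT P OR NOT R)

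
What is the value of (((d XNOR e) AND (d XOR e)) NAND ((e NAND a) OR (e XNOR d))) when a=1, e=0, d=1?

Substituting: (((1 XNOR 0) AND (1 XOR 0)) NAND ((0 NAND 1) OR (0 XNOR 1)))
= 1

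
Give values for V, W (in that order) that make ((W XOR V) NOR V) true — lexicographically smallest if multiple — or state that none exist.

V=0, W=0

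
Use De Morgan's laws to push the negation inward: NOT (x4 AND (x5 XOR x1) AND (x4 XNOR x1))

NOT x4 OR NOT (x5 XOR x1) OR NOT (x4 XNOR x1)
De Morgan's: NOT(AND of terms) = OR of negations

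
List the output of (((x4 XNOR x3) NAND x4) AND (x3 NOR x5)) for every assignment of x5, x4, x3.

x5 | x4 | x3 | Output
---------------------
0 | 0 | 0 | 1
0 | 0 | 1 | 0
0 | 1 | 0 | 1
0 | 1 | 1 | 0
1 | 0 | 0 | 0
1 | 0 | 1 | 0
1 | 1 | 0 | 0
1 | 1 | 1 | 0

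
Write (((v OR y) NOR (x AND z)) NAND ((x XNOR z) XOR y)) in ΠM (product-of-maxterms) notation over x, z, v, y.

ΠM(0) = (x OR z OR v OR y)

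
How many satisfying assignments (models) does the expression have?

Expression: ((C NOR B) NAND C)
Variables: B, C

Satisfying assignments: (0,0), (0,1), (1,0), (1,1)
Count: 4 out of 4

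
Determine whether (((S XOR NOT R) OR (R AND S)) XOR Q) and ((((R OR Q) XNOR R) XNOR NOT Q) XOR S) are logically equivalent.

No. Counterexample: with Q=0, S=0, R=1, Expression 1 = 0 but Expression 2 = 1.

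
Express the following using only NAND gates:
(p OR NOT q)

((p NAND p) NAND ((q NAND q) NAND (q NAND q)))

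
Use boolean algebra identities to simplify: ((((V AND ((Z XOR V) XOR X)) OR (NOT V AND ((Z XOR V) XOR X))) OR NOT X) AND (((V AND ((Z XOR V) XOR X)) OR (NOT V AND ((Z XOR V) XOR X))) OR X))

By distribution ((E OR v) AND (E OR NOT v) = E) then distribution ((E AND v) OR (E AND NOT v) = E):
= ((Z XOR V) XOR X)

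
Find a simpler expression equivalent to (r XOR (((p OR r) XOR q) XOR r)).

By XOR self-cancellation ((E XOR v) XOR v = E):
= ((p OR r) XOR q)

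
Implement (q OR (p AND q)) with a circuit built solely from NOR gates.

((q NOR ((p NOR p) NOR (q NOR q))) NOR (q NOR ((p NOR p) NOR (q NOR q))))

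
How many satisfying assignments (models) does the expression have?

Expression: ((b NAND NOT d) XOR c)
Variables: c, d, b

Satisfying assignments: (0,0,0), (0,1,0), (0,1,1), (1,0,1)
Count: 4 out of 8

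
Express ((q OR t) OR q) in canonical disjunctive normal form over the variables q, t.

(NOT q AND t) OR (q AND NOT t) OR (q AND t)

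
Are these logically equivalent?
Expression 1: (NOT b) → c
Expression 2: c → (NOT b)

No, Converse is not equivalent to original (counterexample: d=0, b=0, c=0)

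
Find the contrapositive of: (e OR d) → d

Contrapositive: NOT d → NOT (e OR d)
Note: A statement and its contrapositive are logically equivalent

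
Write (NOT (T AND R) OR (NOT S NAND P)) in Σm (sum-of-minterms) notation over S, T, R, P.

Σm(0, 1, 2, 3, 4, 5, 6, 8, 9, 10, 11, 12, 13, 14, 15) = (NOT S AND NOT T AND NOT R AND NOT P) OR (NOT S AND NOT T AND NOT R AND P) OR (NOT S AND NOT T AND R AND NOT P) OR (NOT S AND NOT T AND R AND P) OR (NOT S AND T AND NOT R AND NOT P) OR (NOT S AND T AND NOT R AND P) OR (NOT S AND T AND R AND NOT P) OR (S AND NOT T AND NOT R AND NOT P) OR (S AND NOT T AND NOT R AND P) OR (S AND NOT T AND R AND NOT P) OR (S AND NOT T AND R AND P) OR (S AND T AND NOT R AND NOT P) OR (S AND T AND NOT R AND P) OR (S AND T AND R AND NOT P) OR (S AND T AND R AND P)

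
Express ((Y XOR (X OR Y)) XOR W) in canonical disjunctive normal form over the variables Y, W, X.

(NOT Y AND NOT W AND X) OR (NOT Y AND W AND NOT X) OR (Y AND W AND NOT X) OR (Y AND W AND X)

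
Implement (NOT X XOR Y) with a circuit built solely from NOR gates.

(((((X NOR X) NOR Y) NOR ((X NOR X) NOR Y)) NOR (((X NOR X) NOR Y) NOR ((X NOR X) NOR Y))) NOR (((((X NOR X) NOR (X NOR X)) NOR (Y NOR Y)) NOR (((X NOR X) NOR (X NOR X)) NOR (Y NOR Y))) NOR ((((X NOR X) NOR (X NOR X)) NOR (Y NOR Y)) NOR (((X NOR X) NOR (X NOR X)) NOR (Y NOR Y)))))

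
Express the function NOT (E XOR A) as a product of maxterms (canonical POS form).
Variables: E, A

ΠM(1, 2) = (E OR NOT A) AND (NOT E OR A)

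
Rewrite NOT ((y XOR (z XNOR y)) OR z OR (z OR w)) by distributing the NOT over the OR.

NOT (y XOR (z XNOR y)) AND NOT z AND NOT (z OR w)
De Morgan's: NOT(OR of terms) = AND of negations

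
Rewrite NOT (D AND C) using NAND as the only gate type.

(((D NAND C) NAND (D NAND C)) NAND ((D NAND C) NAND (D NAND C)))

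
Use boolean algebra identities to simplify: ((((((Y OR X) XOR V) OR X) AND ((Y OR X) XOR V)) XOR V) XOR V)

By XOR self-cancellation ((E XOR v) XOR v = E) then absorption (E AND (E OR v) = E):
= ((Y OR X) XOR V)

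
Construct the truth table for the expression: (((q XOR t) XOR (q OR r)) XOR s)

t | q | s | r | Output
----------------------
0 | 0 | 0 | 0 | 0
0 | 0 | 0 | 1 | 1
0 | 0 | 1 | 0 | 1
0 | 0 | 1 | 1 | 0
0 | 1 | 0 | 0 | 0
0 | 1 | 0 | 1 | 0
0 | 1 | 1 | 0 | 1
0 | 1 | 1 | 1 | 1
1 | 0 | 0 | 0 | 1
1 | 0 | 0 | 1 | 0
1 | 0 | 1 | 0 | 0
1 | 0 | 1 | 1 | 1
1 | 1 | 0 | 0 | 1
1 | 1 | 0 | 1 | 1
1 | 1 | 1 | 0 | 0
1 | 1 | 1 | 1 | 0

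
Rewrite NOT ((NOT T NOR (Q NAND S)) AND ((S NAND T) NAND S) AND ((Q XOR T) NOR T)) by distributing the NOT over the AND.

NOT (NOT T NOR (Q NAND S)) OR NOT ((S NAND T) NAND S) OR NOT ((Q XOR T) NOR T)
De Morgan's: NOT(AND of terms) = OR of negations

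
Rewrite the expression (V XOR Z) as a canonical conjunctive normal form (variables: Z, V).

(Z OR V) AND (NOT Z OR NOT V)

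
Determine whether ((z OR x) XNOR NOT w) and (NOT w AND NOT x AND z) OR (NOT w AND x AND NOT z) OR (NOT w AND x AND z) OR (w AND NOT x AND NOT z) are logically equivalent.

Yes, they are equivalent — the two output columns agree on all 8 assignments:
w | x | z | Expression 1 | Expression 2
---------------------------------------
0 | 0 | 0 | 0 | 0
0 | 0 | 1 | 1 | 1
0 | 1 | 0 | 1 | 1
0 | 1 | 1 | 1 | 1
1 | 0 | 0 | 1 | 1
1 | 0 | 1 | 0 | 0
1 | 1 | 0 | 0 | 0
1 | 1 | 1 | 0 | 0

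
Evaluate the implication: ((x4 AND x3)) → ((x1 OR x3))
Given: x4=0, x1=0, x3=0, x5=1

Antecedent ((x4 AND x3)) = 0; consequent ((x1 OR x3)) = 0.
0 → 0 = 1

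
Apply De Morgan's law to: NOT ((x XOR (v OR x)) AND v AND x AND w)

NOT (x XOR (v OR x)) OR NOT v OR NOT x OR NOT w
De Morgan's: NOT(AND of terms) = OR of negations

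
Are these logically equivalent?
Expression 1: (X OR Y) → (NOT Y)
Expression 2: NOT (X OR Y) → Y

No, Inverse is not equivalent to original (counterexample: X=0, Y=0)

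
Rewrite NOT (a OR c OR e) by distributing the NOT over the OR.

NOT a AND NOT c AND NOT e
De Morgan's: NOT(OR of terms) = AND of negations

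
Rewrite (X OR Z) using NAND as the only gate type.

((X NAND X) NAND (Z NAND Z))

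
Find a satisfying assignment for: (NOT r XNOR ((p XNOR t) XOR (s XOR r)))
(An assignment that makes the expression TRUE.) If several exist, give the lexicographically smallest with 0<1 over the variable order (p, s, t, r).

p=0, s=0, t=0, r=0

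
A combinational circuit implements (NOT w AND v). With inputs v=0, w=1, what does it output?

Substituting: (NOT 1 AND 0)
= 0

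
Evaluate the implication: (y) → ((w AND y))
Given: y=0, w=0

Antecedent (y) = 0; consequent ((w AND y)) = 0.
0 → 0 = 1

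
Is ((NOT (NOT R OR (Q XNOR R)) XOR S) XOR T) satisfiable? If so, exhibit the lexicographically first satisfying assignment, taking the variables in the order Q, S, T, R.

Q=0, S=0, T=0, R=1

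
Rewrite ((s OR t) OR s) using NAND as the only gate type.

((((s NAND s) NAND (t NAND t)) NAND ((s NAND s) NAND (t NAND t))) NAND (s NAND s))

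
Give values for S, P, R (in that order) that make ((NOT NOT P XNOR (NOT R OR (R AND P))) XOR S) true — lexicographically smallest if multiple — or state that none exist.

S=0, P=0, R=1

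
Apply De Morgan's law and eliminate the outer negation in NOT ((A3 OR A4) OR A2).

NOT (A3 OR A4) AND NOT A2
De Morgan's: NOT(OR of terms) = AND of negations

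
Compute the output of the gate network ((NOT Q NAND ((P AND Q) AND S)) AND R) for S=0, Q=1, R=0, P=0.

Substituting: ((NOT 1 NAND ((0 AND 1) AND 0)) AND 0)
= 0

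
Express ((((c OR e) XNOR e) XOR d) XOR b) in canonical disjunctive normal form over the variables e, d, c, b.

(NOT e AND NOT d AND NOT c AND NOT b) OR (NOT e AND NOT d AND c AND b) OR (NOT e AND d AND NOT c AND b) OR (NOT e AND d AND c AND NOT b) OR (e AND NOT d AND NOT c AND NOT b) OR (e AND NOT d AND c AND NOT b) OR (e AND d AND NOT c AND b) OR (e AND d AND c AND b)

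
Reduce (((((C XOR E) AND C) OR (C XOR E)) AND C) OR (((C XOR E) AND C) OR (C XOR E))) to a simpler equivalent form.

By absorption (E OR (E AND v) = E) then absorption (E OR (E AND v) = E):
= (C XOR E)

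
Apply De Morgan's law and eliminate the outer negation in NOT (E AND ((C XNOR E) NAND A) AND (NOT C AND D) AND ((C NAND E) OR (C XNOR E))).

NOT E OR NOT ((C XNOR E) NAND A) OR NOT (NOT C AND D) OR NOT ((C NAND E) OR (C XNOR E))
De Morgan's: NOT(AND of terms) = OR of negations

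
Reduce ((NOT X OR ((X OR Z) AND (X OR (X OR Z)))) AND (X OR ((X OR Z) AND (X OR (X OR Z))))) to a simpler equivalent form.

By distribution ((E OR v) AND (E OR NOT v) = E) then absorption (E AND (E OR v) = E):
= (X OR Z)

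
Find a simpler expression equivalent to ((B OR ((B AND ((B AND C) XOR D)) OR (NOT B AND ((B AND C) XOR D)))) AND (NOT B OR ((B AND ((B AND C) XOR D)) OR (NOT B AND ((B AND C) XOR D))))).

By distribution ((E OR v) AND (E OR NOT v) = E) then distribution ((E AND v) OR (E AND NOT v) = E):
= ((B AND C) XOR D)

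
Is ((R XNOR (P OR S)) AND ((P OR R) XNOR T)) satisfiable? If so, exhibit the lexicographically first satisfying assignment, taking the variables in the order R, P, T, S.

R=0, P=0, T=0, S=0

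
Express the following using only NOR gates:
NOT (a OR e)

(((a NOR e) NOR (a NOR e)) NOR ((a NOR e) NOR (a NOR e)))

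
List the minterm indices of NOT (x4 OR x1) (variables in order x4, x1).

Σm(0) = (NOT x4 AND NOT x1)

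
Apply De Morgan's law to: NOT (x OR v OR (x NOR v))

NOT x AND NOT v AND NOT (x NOR v)
De Morgan's: NOT(OR of terms) = AND of negations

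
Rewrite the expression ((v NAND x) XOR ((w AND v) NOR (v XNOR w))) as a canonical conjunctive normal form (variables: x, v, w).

(x OR v OR NOT w) AND (x OR NOT v OR w) AND (NOT x OR v OR NOT w) AND (NOT x OR NOT v OR NOT w)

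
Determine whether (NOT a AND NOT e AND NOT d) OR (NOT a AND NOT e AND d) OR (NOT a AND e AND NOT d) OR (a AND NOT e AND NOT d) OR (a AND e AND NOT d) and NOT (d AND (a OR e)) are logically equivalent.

Yes, they are equivalent — the two output columns agree on all 8 assignments:
a | e | d | Expression 1 | Expression 2
---------------------------------------
0 | 0 | 0 | 1 | 1
0 | 0 | 1 | 1 | 1
0 | 1 | 0 | 1 | 1
0 | 1 | 1 | 0 | 0
1 | 0 | 0 | 1 | 1
1 | 0 | 1 | 0 | 0
1 | 1 | 0 | 1 | 1
1 | 1 | 1 | 0 | 0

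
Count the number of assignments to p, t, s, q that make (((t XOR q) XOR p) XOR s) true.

Satisfying assignments: (0,0,0,1), (0,0,1,0), (0,1,0,0), (0,1,1,1), (1,0,0,0), (1,0,1,1), (1,1,0,1), (1,1,1,0)
Count: 8 out of 16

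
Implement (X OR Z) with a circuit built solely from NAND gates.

((X NAND X) NAND (Z NAND Z))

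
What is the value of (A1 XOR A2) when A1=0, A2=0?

Substituting: (0 XOR 0)
= 0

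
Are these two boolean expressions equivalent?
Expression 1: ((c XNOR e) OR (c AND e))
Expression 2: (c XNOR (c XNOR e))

No. Counterexample: with e=0, c=0, Expression 1 = 1 but Expression 2 = 0.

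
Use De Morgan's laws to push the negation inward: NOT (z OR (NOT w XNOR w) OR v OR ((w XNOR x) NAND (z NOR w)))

NOT z AND NOT (NOT w XNOR w) AND NOT v AND NOT ((w XNOR x) NAND (z NOR w))
De Morgan's: NOT(OR of terms) = AND of negations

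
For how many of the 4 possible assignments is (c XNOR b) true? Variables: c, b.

Satisfying assignments: (0,0), (1,1)
Count: 2 out of 4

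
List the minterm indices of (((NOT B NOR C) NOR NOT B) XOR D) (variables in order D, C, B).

Σm(3, 4, 5, 6) = (NOT D AND C AND B) OR (D AND NOT C AND NOT B) OR (D AND NOT C AND B) OR (D AND C AND NOT B)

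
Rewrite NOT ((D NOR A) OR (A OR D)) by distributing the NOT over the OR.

NOT (D NOR A) AND NOT (A OR D)
De Morgan's: NOT(OR of terms) = AND of negations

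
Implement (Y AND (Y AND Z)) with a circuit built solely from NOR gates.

((Y NOR Y) NOR (((Y NOR Y) NOR (Z NOR Z)) NOR ((Y NOR Y) NOR (Z NOR Z))))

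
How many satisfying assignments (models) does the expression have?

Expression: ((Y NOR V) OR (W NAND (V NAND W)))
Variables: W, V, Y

Satisfying assignments: (0,0,0), (0,0,1), (0,1,0), (0,1,1), (1,0,0), (1,1,0), (1,1,1)
Count: 7 out of 8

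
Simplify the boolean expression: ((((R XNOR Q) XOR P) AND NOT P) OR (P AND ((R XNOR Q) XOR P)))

By distribution ((E AND v) OR (E AND NOT v) = E):
= ((R XNOR Q) XOR P)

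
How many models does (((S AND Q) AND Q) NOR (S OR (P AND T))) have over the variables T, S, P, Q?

Satisfying assignments: (0,0,0,0), (0,0,0,1), (0,0,1,0), (0,0,1,1), (1,0,0,0), (1,0,0,1)
Count: 6 out of 16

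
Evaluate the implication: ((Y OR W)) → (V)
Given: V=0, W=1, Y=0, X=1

Antecedent ((Y OR W)) = 1; consequent (V) = 0.
1 → 0 = 0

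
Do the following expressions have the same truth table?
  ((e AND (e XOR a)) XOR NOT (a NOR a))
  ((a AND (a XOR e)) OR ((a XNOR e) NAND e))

No. Counterexample: with e=0, a=0, Expression 1 = 0 but Expression 2 = 1.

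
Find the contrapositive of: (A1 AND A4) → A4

Contrapositive: NOT A4 → NOT (A1 AND A4)
Note: A statement and its contrapositive are logically equivalent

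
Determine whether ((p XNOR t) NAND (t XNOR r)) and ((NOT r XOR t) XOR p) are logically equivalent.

No. Counterexample: with r=0, t=0, p=0, Expression 1 = 0 but Expression 2 = 1.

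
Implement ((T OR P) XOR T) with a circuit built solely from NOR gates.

((((((T NOR P) NOR (T NOR P)) NOR T) NOR (((T NOR P) NOR (T NOR P)) NOR T)) NOR ((((T NOR P) NOR (T NOR P)) NOR T) NOR (((T NOR P) NOR (T NOR P)) NOR T))) NOR ((((((T NOR P) NOR (T NOR P)) NOR ((T NOR P) NOR (T NOR P))) NOR (T NOR T)) NOR ((((T NOR P) NOR (T NOR P)) NOR ((T NOR P) NOR (T NOR P))) NOR (T NOR T))) NOR (((((T NOR P) NOR (T NOR P)) NOR ((T NOR P) NOR (T NOR P))) NOR (T NOR T)) NOR ((((T NOR P) NOR (T NOR P)) NOR ((T NOR P) NOR (T NOR P))) NOR (T NOR T)))))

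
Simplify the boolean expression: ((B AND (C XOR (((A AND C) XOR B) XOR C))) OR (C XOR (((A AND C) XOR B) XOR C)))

By absorption (E OR (E AND v) = E) then XOR self-cancellation ((E XOR v) XOR v = E):
= ((A AND C) XOR B)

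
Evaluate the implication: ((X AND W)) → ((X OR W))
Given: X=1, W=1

Antecedent ((X AND W)) = 1; consequent ((X OR W)) = 1.
1 → 1 = 1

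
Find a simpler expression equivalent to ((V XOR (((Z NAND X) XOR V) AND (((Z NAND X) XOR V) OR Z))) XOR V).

By XOR self-cancellation ((E XOR v) XOR v = E) then absorption (E AND (E OR v) = E):
= ((Z NAND X) XOR V)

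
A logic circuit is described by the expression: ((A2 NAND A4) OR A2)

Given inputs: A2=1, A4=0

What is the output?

Substituting: ((1 NAND 0) OR 1)
= 1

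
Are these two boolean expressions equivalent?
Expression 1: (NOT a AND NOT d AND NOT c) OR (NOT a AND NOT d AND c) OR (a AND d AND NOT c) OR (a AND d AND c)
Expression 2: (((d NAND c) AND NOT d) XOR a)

Yes, they are equivalent — the two output columns agree on all 8 assignments:
a | d | c | Expression 1 | Expression 2
---------------------------------------
0 | 0 | 0 | 1 | 1
0 | 0 | 1 | 1 | 1
0 | 1 | 0 | 0 | 0
0 | 1 | 1 | 0 | 0
1 | 0 | 0 | 0 | 0
1 | 0 | 1 | 0 | 0
1 | 1 | 0 | 1 | 1
1 | 1 | 1 | 1 | 1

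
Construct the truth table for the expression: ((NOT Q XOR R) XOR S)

S | Q | R | Output
------------------
0 | 0 | 0 | 1
0 | 0 | 1 | 0
0 | 1 | 0 | 0
0 | 1 | 1 | 1
1 | 0 | 0 | 0
1 | 0 | 1 | 1
1 | 1 | 0 | 1
1 | 1 | 1 | 0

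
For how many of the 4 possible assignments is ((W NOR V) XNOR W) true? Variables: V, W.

Satisfying assignments: (1,0)
Count: 1 out of 4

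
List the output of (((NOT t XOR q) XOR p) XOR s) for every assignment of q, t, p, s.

q | t | p | s | Output
----------------------
0 | 0 | 0 | 0 | 1
0 | 0 | 0 | 1 | 0
0 | 0 | 1 | 0 | 0
0 | 0 | 1 | 1 | 1
0 | 1 | 0 | 0 | 0
0 | 1 | 0 | 1 | 1
0 | 1 | 1 | 0 | 1
0 | 1 | 1 | 1 | 0
1 | 0 | 0 | 0 | 0
1 | 0 | 0 | 1 | 1
1 | 0 | 1 | 0 | 1
1 | 0 | 1 | 1 | 0
1 | 1 | 0 | 0 | 1
1 | 1 | 0 | 1 | 0
1 | 1 | 1 | 0 | 0
1 | 1 | 1 | 1 | 1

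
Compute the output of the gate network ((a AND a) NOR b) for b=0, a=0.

Substituting: ((0 AND 0) NOR 0)
= 1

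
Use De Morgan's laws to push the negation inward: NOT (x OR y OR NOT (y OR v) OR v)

NOT x AND NOT y AND (y OR v) AND NOT v
De Morgan's: NOT(OR of terms) = AND of negations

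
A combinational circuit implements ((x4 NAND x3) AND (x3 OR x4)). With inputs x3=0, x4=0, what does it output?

Substituting: ((0 NAND 0) AND (0 OR 0))
= 0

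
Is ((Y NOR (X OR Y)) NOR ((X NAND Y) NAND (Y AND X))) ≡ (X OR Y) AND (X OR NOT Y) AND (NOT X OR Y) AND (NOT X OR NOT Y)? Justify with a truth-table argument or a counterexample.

Yes, they are equivalent — the two output columns agree on all 4 assignments:
X | Y | Expression 1 | Expression 2
-----------------------------------
0 | 0 | 0 | 0
0 | 1 | 0 | 0
1 | 0 | 0 | 0
1 | 1 | 0 | 0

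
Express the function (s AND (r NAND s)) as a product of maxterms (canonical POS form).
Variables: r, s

ΠM(0, 2, 3) = (r OR s) AND (NOT r OR s) AND (NOT r OR NOT s)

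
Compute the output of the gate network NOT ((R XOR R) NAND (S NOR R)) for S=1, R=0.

Substituting: NOT ((0 XOR 0) NAND (1 NOR 0))
= 0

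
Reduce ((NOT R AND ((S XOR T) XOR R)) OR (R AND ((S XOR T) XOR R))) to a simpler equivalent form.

By distribution ((E AND v) OR (E AND NOT v) = E):
= ((S XOR T) XOR R)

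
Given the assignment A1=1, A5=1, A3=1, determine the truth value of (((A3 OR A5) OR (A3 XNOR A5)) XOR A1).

Substituting: (((1 OR 1) OR (1 XNOR 1)) XOR 1)
= 0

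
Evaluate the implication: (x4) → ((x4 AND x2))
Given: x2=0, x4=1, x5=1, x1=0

Antecedent (x4) = 1; consequent ((x4 AND x2)) = 0.
1 → 0 = 0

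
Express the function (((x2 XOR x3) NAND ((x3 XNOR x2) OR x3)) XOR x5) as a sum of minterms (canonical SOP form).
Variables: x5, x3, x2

Σm(0, 1, 3, 6) = (NOT x5 AND NOT x3 AND NOT x2) OR (NOT x5 AND NOT x3 AND x2) OR (NOT x5 AND x3 AND x2) OR (x5 AND x3 AND NOT x2)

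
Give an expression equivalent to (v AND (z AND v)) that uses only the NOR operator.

((v NOR v) NOR (((z NOR z) NOR (v NOR v)) NOR ((z NOR z) NOR (v NOR v))))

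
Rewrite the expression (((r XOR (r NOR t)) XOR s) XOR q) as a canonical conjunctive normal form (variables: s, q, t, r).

(s OR q OR NOT t OR r) AND (s OR NOT q OR t OR r) AND (s OR NOT q OR t OR NOT r) AND (s OR NOT q OR NOT t OR NOT r) AND (NOT s OR q OR t OR r) AND (NOT s OR q OR t OR NOT r) AND (NOT s OR q OR NOT t OR NOT r) AND (NOT s OR NOT q OR NOT t OR r)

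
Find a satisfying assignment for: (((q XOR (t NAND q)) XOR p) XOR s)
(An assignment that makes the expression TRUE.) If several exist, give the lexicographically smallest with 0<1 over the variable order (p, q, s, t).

p=0, q=0, s=0, t=0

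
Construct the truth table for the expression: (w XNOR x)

x | w | Output
--------------
0 | 0 | 1
0 | 1 | 0
1 | 0 | 0
1 | 1 | 1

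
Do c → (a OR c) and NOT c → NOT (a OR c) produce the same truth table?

No, Inverse is not equivalent to original (counterexample: c=0, a=1)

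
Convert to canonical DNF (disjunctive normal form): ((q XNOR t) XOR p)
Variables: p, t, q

(NOT p AND NOT t AND NOT q) OR (NOT p AND t AND q) OR (p AND NOT t AND q) OR (p AND t AND NOT q)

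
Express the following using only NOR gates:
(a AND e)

((a NOR a) NOR (e NOR e))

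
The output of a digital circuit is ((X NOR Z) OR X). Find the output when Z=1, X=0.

Substituting: ((0 NOR 1) OR 0)
= 0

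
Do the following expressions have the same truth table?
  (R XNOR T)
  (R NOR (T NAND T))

No. Counterexample: with T=0, R=0, Expression 1 = 1 but Expression 2 = 0.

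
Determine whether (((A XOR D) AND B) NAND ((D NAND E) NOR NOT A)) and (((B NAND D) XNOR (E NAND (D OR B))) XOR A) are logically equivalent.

No. Counterexample: with E=0, D=0, B=0, A=1, Expression 1 = 1 but Expression 2 = 0.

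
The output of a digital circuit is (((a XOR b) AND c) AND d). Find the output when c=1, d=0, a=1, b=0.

Substituting: (((1 XOR 0) AND 1) AND 0)
= 0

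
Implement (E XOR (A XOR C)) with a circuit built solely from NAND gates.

((E NAND (E NAND ((A NAND (A NAND C)) NAND (C NAND (A NAND C))))) NAND (((A NAND (A NAND C)) NAND (C NAND (A NAND C))) NAND (E NAND ((A NAND (A NAND C)) NAND (C NAND (A NAND C))))))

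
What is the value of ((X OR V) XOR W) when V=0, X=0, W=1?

Substituting: ((0 OR 0) XOR 1)
= 1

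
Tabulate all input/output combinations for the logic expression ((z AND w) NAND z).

w | z | Output
--------------
0 | 0 | 1
0 | 1 | 1
1 | 0 | 1
1 | 1 | 0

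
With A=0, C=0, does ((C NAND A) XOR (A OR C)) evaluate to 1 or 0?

Substituting: ((0 NAND 0) XOR (0 OR 0))
= 1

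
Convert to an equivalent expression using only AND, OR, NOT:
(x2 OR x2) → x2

NOT (x2 OR x2) OR x2
(Implication elimination: A → B = NOT A OR B)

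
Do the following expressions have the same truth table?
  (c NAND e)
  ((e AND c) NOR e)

No. Counterexample: with c=0, e=1, Expression 1 = 1 but Expression 2 = 0.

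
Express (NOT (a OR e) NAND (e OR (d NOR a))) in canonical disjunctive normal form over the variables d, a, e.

(NOT d AND NOT a AND e) OR (NOT d AND a AND NOT e) OR (NOT d AND a AND e) OR (d AND NOT a AND NOT e) OR (d AND NOT a AND e) OR (d AND a AND NOT e) OR (d AND a AND e)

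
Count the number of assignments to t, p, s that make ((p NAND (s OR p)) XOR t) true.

Satisfying assignments: (0,0,0), (0,0,1), (1,1,0), (1,1,1)
Count: 4 out of 8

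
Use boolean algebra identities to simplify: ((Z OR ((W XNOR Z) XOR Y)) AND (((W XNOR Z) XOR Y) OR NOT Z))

By distribution ((E OR v) AND (E OR NOT v) = E):
= ((W XNOR Z) XOR Y)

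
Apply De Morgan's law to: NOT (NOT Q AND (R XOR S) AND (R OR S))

Q OR NOT (R XOR S) OR NOT (R OR S)
De Morgan's: NOT(AND of terms) = OR of negations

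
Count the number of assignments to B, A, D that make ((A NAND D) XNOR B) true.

Satisfying assignments: (0,1,1), (1,0,0), (1,0,1), (1,1,0)
Count: 4 out of 8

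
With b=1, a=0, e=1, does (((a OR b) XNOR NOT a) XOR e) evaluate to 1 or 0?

Substituting: (((0 OR 1) XNOR NOT 0) XOR 1)
= 0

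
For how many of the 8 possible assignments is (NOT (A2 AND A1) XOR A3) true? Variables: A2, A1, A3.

Satisfying assignments: (0,0,0), (0,1,0), (1,0,0), (1,1,1)
Count: 4 out of 8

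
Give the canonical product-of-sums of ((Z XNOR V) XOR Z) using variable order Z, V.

ΠM(1, 3) = (Z OR NOT V) AND (NOT Z OR NOT V)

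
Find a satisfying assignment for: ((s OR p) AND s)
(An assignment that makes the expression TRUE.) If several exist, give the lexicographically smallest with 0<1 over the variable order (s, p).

s=1, p=0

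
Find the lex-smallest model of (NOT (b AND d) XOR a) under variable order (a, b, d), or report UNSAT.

a=0, b=0, d=0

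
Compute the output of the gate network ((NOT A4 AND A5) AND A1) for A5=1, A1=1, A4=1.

Substituting: ((NOT 1 AND 1) AND 1)
= 0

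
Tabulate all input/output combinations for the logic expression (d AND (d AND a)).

a | d | Output
--------------
0 | 0 | 0
0 | 1 | 0
1 | 0 | 0
1 | 1 | 1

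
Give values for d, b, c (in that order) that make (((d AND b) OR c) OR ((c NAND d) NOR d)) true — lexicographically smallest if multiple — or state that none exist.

d=0, b=0, c=1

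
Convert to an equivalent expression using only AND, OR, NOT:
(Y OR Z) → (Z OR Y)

NOT (Y OR Z) OR (Z OR Y)
(Implication elimination: A → B = NOT A OR B)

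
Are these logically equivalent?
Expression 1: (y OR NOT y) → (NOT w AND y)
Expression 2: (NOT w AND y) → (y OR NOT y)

No, Converse is not equivalent to original (counterexample: w=0, y=0)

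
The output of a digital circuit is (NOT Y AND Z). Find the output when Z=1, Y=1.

Substituting: (NOT 1 AND 1)
= 0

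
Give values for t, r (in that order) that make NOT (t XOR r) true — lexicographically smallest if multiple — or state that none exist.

t=0, r=0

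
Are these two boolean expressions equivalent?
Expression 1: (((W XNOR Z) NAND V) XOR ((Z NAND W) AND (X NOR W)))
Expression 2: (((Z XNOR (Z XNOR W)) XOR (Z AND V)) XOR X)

No. Counterexample: with W=0, V=1, Z=0, X=0, Expression 1 = 1 but Expression 2 = 0.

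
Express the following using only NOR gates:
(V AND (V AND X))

((V NOR V) NOR (((V NOR V) NOR (X NOR X)) NOR ((V NOR V) NOR (X NOR X))))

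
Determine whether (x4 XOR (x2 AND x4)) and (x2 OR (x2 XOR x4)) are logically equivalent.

No. Counterexample: with x2=1, x4=0, Expression 1 = 0 but Expression 2 = 1.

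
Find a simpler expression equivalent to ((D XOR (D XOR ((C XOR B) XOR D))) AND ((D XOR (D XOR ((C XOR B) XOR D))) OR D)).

By absorption (E AND (E OR v) = E) then XOR self-cancellation ((E XOR v) XOR v = E):
= ((C XOR B) XOR D)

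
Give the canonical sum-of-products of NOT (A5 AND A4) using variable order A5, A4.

Σm(0, 1, 2) = (NOT A5 AND NOT A4) OR (NOT A5 AND A4) OR (A5 AND NOT A4)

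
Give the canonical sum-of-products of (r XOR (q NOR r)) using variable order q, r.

Σm(0, 1, 3) = (NOT q AND NOT r) OR (NOT q AND r) OR (q AND r)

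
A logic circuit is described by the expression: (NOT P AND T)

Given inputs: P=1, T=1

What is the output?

Substituting: (NOT 1 AND 1)
= 0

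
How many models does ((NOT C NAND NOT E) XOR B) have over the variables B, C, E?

Satisfying assignments: (0,0,1), (0,1,0), (0,1,1), (1,0,0)
Count: 4 out of 8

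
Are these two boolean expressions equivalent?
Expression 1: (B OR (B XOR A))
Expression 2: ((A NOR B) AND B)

No. Counterexample: with A=0, B=1, Expression 1 = 1 but Expression 2 = 0.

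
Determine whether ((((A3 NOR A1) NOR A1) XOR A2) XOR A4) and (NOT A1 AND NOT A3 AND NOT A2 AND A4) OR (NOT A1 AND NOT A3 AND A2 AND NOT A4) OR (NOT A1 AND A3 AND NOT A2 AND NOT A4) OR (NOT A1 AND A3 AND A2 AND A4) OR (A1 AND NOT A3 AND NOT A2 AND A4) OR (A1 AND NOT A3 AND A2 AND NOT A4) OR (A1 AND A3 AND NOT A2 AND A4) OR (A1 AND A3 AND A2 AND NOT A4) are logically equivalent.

Yes, they are equivalent — the two output columns agree on all 16 assignments:
A1 | A3 | A2 | A4 | Expression 1 | Expression 2
-----------------------------------------------
0 | 0 | 0 | 0 | 0 | 0
0 | 0 | 0 | 1 | 1 | 1
0 | 0 | 1 | 0 | 1 | 1
0 | 0 | 1 | 1 | 0 | 0
0 | 1 | 0 | 0 | 1 | 1
0 | 1 | 0 | 1 | 0 | 0
0 | 1 | 1 | 0 | 0 | 0
0 | 1 | 1 | 1 | 1 | 1
1 | 0 | 0 | 0 | 0 | 0
1 | 0 | 0 | 1 | 1 | 1
1 | 0 | 1 | 0 | 1 | 1
1 | 0 | 1 | 1 | 0 | 0
1 | 1 | 0 | 0 | 0 | 0
1 | 1 | 0 | 1 | 1 | 1
1 | 1 | 1 | 0 | 1 | 1
1 | 1 | 1 | 1 | 0 | 0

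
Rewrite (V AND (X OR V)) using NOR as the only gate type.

((V NOR V) NOR (((X NOR V) NOR (X NOR V)) NOR ((X NOR V) NOR (X NOR V))))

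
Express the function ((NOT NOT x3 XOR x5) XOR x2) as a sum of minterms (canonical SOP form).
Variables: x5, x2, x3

Σm(1, 2, 4, 7) = (NOT x5 AND NOT x2 AND x3) OR (NOT x5 AND x2 AND NOT x3) OR (x5 AND NOT x2 AND NOT x3) OR (x5 AND x2 AND x3)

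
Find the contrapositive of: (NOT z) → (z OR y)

Contrapositive: NOT (z OR y) → z
Note: A statement and its contrapositive are logically equivalent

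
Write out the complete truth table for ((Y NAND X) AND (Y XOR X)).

Y | X | Output
--------------
0 | 0 | 0
0 | 1 | 1
1 | 0 | 1
1 | 1 | 0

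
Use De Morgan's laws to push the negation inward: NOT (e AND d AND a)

NOT e OR NOT d OR NOT a
De Morgan's: NOT(AND of terms) = OR of negations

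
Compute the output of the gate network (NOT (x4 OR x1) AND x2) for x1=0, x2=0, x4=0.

Substituting: (NOT (0 OR 0) AND 0)
= 0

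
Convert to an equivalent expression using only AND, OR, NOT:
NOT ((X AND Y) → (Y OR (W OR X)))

(X AND Y) AND NOT (Y OR (W OR X))
(Negated implication: NOT(A → B) = A AND NOT B)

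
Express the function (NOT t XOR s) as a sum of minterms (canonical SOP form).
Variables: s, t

Σm(0, 3) = (NOT s AND NOT t) OR (s AND t)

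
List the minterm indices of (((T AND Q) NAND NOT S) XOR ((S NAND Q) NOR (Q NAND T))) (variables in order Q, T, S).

Σm(0, 1, 2, 3, 4, 5) = (NOT Q AND NOT T AND NOT S) OR (NOT Q AND NOT T AND S) OR (NOT Q AND T AND NOT S) OR (NOT Q AND T AND S) OR (Q AND NOT T AND NOT S) OR (Q AND NOT T AND S)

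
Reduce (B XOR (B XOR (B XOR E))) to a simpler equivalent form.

By XOR self-cancellation ((E XOR v) XOR v = E):
= (B XOR E)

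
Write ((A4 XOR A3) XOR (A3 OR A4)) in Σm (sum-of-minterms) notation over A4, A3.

Σm(3) = (A4 AND A3)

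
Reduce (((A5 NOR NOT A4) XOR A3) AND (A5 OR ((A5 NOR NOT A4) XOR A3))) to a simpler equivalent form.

By absorption (E AND (E OR v) = E):
= ((A5 NOR NOT A4) XOR A3)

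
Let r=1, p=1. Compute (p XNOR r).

Substituting: (1 XNOR 1)
= 1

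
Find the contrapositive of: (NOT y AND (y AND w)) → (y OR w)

Contrapositive: NOT (y OR w) → NOT (NOT y AND (y AND w))
Note: A statement and its contrapositive are logically equivalent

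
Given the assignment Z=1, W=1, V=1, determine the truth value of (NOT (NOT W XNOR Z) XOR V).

Substituting: (NOT (NOT 1 XNOR 1) XOR 1)
= 0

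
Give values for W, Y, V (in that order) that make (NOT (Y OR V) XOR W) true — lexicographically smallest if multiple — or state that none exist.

W=0, Y=0, V=0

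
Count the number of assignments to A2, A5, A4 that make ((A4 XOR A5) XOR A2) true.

Satisfying assignments: (0,0,1), (0,1,0), (1,0,0), (1,1,1)
Count: 4 out of 8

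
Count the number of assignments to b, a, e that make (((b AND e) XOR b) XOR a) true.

Satisfying assignments: (0,1,0), (0,1,1), (1,0,0), (1,1,1)
Count: 4 out of 8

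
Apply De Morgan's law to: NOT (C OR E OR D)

NOT C AND NOT E AND NOT D
De Morgan's: NOT(OR of terms) = AND of negations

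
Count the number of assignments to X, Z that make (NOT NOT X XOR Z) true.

Satisfying assignments: (0,1), (1,0)
Count: 2 out of 4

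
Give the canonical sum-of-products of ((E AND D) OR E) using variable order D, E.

Σm(1, 3) = (NOT D AND E) OR (D AND E)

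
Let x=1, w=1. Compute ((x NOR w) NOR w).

Substituting: ((1 NOR 1) NOR 1)
= 0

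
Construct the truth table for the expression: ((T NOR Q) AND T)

Q | T | Output
--------------
0 | 0 | 0
0 | 1 | 0
1 | 0 | 0
1 | 1 | 0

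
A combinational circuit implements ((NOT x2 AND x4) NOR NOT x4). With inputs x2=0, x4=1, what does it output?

Substituting: ((NOT 0 AND 1) NOR NOT 1)
= 0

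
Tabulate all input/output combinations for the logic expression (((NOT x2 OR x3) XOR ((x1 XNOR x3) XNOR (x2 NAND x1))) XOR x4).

x3 | x1 | x2 | x4 | Output
--------------------------
0 | 0 | 0 | 0 | 0
0 | 0 | 0 | 1 | 1
0 | 0 | 1 | 0 | 1
0 | 0 | 1 | 1 | 0
0 | 1 | 0 | 0 | 1
0 | 1 | 0 | 1 | 0
0 | 1 | 1 | 0 | 1
0 | 1 | 1 | 1 | 0
1 | 0 | 0 | 0 | 1
1 | 0 | 0 | 1 | 0
1 | 0 | 1 | 0 | 1
1 | 0 | 1 | 1 | 0
1 | 1 | 0 | 0 | 0
1 | 1 | 0 | 1 | 1
1 | 1 | 1 | 0 | 1
1 | 1 | 1 | 1 | 0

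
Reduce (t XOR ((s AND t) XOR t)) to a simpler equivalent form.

By XOR self-cancellation ((E XOR v) XOR v = E):
= (s AND t)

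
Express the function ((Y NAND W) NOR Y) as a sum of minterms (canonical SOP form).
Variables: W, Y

Σm() = FALSE (no minterms)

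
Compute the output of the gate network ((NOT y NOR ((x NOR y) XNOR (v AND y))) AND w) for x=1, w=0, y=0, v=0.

Substituting: ((NOT 0 NOR ((1 NOR 0) XNOR (0 AND 0))) AND 0)
= 0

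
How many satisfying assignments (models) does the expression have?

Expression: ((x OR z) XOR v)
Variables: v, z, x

Satisfying assignments: (0,0,1), (0,1,0), (0,1,1), (1,0,0)
Count: 4 out of 8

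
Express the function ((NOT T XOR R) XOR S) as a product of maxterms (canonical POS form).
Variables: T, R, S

ΠM(1, 2, 4, 7) = (T OR R OR NOT S) AND (T OR NOT R OR S) AND (NOT T OR R OR S) AND (NOT T OR NOT R OR NOT S)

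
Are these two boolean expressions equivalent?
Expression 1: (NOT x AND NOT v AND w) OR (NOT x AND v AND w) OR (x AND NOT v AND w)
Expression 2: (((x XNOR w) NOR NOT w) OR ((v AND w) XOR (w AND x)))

Yes, they are equivalent — the two output columns agree on all 8 assignments:
x | v | w | Expression 1 | Expression 2
---------------------------------------
0 | 0 | 0 | 0 | 0
0 | 0 | 1 | 1 | 1
0 | 1 | 0 | 0 | 0
0 | 1 | 1 | 1 | 1
1 | 0 | 0 | 0 | 0
1 | 0 | 1 | 1 | 1
1 | 1 | 0 | 0 | 0
1 | 1 | 1 | 0 | 0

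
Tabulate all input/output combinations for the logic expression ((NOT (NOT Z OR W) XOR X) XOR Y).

X | Y | Z | W | Output
----------------------
0 | 0 | 0 | 0 | 0
0 | 0 | 0 | 1 | 0
0 | 0 | 1 | 0 | 1
0 | 0 | 1 | 1 | 0
0 | 1 | 0 | 0 | 1
0 | 1 | 0 | 1 | 1
0 | 1 | 1 | 0 | 0
0 | 1 | 1 | 1 | 1
1 | 0 | 0 | 0 | 1
1 | 0 | 0 | 1 | 1
1 | 0 | 1 | 0 | 0
1 | 0 | 1 | 1 | 1
1 | 1 | 0 | 0 | 0
1 | 1 | 0 | 1 | 0
1 | 1 | 1 | 0 | 1
1 | 1 | 1 | 1 | 0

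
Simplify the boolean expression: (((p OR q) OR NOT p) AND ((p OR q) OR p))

By distribution ((E OR v) AND (E OR NOT v) = E):
= (p OR q)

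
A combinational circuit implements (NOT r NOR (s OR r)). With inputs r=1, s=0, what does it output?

Substituting: (NOT 1 NOR (0 OR 1))
= 0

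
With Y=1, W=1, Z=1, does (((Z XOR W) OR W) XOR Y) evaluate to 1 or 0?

Substituting: (((1 XOR 1) OR 1) XOR 1)
= 0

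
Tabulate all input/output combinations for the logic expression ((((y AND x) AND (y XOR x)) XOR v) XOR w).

x | v | w | y | Output
----------------------
0 | 0 | 0 | 0 | 0
0 | 0 | 0 | 1 | 0
0 | 0 | 1 | 0 | 1
0 | 0 | 1 | 1 | 1
0 | 1 | 0 | 0 | 1
0 | 1 | 0 | 1 | 1
0 | 1 | 1 | 0 | 0
0 | 1 | 1 | 1 | 0
1 | 0 | 0 | 0 | 0
1 | 0 | 0 | 1 | 0
1 | 0 | 1 | 0 | 1
1 | 0 | 1 | 1 | 1
1 | 1 | 0 | 0 | 1
1 | 1 | 0 | 1 | 1
1 | 1 | 1 | 0 | 0
1 | 1 | 1 | 1 | 0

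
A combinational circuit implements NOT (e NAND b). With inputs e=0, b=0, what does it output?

Substituting: NOT (0 NAND 0)
= 0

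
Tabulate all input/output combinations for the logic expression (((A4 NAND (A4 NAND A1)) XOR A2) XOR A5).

A1 | A4 | A2 | A5 | Output
--------------------------
0 | 0 | 0 | 0 | 1
0 | 0 | 0 | 1 | 0
0 | 0 | 1 | 0 | 0
0 | 0 | 1 | 1 | 1
0 | 1 | 0 | 0 | 0
0 | 1 | 0 | 1 | 1
0 | 1 | 1 | 0 | 1
0 | 1 | 1 | 1 | 0
1 | 0 | 0 | 0 | 1
1 | 0 | 0 | 1 | 0
1 | 0 | 1 | 0 | 0
1 | 0 | 1 | 1 | 1
1 | 1 | 0 | 0 | 1
1 | 1 | 0 | 1 | 0
1 | 1 | 1 | 0 | 0
1 | 1 | 1 | 1 | 1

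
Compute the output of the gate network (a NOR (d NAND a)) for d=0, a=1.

Substituting: (1 NOR (0 NAND 1))
= 0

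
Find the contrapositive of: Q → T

Contrapositive: NOT T → NOT Q
Note: A statement and its contrapositive are logically equivalent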